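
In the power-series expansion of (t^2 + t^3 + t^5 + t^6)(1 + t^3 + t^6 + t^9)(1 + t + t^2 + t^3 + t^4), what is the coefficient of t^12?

(t^2 + t^3 + t^5 + t^6) has coefficients 0,0,1,1,0,1,1 for degrees 0…6.
(1 + t^3 + t^6 + t^9) has coefficients 1,0,0,1,0,0,1,0,0,1,0,0,0 for degrees 0…12.
Finally multiplying by (1 + t + t^2 + t^3 + t^4), the product of all factors after the first has coefficients 1,1,1,2,2,1,2,2,1,2,2,1,1 for degrees 0…12.
[t^12] = 1·2 + 1·2 + 1·2 + 1·2 = 8.

8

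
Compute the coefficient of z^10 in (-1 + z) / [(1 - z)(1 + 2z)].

-1024

The denominator gives the recurrence a_n = −a_(n−1) + 2a_(n−2) for n ≥ 3; the numerator fixes a_0 = -1, a_1 = 2, a_2 = -4.
Iterating: -1, 2, -4, 8, -16, 32, -64, 128, -256, 512, -1024, so a_10 = -1024.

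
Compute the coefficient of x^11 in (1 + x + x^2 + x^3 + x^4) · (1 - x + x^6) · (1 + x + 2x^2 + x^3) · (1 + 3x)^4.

(1 + x + x^2 + x^3 + x^4) has coefficients 1,1,1,1,1 for degrees 0…4.
(1 - x + x^6) has coefficients 1,-1,0,0,0,0,1,0,0,0,0,0 for degrees 0…11.
Multiplying by (1 + x + 2x^2 + x^3) gives running coefficients 1,0,1,-1,-1,0,1,1,2,1,0,0 for degrees 0…11.
Finally multiplying by (1 + 3x)^4, the product of all factors after the first has coefficients 1,12,55,119,122,42,-80,-176,-13,187,309,351 for degrees 0…11.
[x^11] = 1·351 + 1·309 + 1·187 + 1·(-13) + 1·(-176) = 658.

658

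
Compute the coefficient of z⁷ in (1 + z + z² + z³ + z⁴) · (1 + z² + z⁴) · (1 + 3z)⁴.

(1 + z + z² + z³ + z⁴) has coefficients 1,1,1,1,1 for degrees 0…4.
(1 + z² + z⁴) has coefficients 1,0,1,0,1,0,0,0 for degrees 0…7.
Finally multiplying by (1 + 3z)⁴, the product of all factors after the first has coefficients 1,12,55,120,136,120,135,108 for degrees 0…7.
[z⁷] = 1·108 + 1·135 + 1·120 + 1·136 + 1·120 = 619.

619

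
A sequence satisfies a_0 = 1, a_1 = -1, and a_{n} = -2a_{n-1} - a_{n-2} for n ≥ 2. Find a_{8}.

The ordinary generating function has denominator 1 + 2q + q^2.
Iterating the recurrence: a_0,…,a_{8} = 1, -1, 1, -1, 1, -1, 1, -1, 1.

1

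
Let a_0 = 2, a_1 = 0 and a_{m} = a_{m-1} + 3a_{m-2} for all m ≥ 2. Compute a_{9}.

The ordinary generating function has denominator 1 - q - 3q^2.
Iterating the recurrence: a_0,…,a_{9} = 2, 0, 6, 6, 24, 42, 114, 240, 582, 1302.

1302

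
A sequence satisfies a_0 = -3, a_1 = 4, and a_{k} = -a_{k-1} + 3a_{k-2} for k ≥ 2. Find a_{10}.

The ordinary generating function has denominator 1 + y - 3y^2.
Iterating the recurrence: a_0,…,a_{10} = -3, 4, -13, 25, -64, 139, -331, 748, -1741, 3985, -9208.

-9208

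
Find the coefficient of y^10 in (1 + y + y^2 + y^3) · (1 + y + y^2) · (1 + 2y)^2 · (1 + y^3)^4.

(1 + y + y^2 + y^3) has coefficients 1,1,1,1 for degrees 0…3.
(1 + y + y^2) has coefficients 1,1,1,0,0,0,0,0,0,0,0 for degrees 0…10.
Multiplying by (1 + 2y)^2 gives running coefficients 1,5,9,8,4,0,0,0,0,0,0 for degrees 0…10.
Finally multiplying by (1 + y^3)^4, the product of all factors after the first has coefficients 1,5,9,12,24,36,38,46,54,52,44 for degrees 0…10.
[y^10] = 1·44 + 1·52 + 1·54 + 1·46 = 196.

196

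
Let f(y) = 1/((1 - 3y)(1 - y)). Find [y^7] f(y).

3280

Partial fractions give a closed form: a_n = (3/2)·3^n + (-1/2)·1^n.
At n = 7: a_7 = 3280.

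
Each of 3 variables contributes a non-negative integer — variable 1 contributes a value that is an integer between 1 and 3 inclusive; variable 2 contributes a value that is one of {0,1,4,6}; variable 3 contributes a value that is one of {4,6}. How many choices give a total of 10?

2

The generating function for the choices is (x + x² + x³)·(1 + x + x⁴ + x⁶)·(x⁴ + x⁶); the count is [x¹⁰].
(x + x² + x³) has coefficients 0,1,1,1 for degrees 0…3.
(1 + x + x⁴ + x⁶) has coefficients 1,1,0,0,1,0,1,0,0,0,0 for degrees 0…10.
Finally multiplying by (x⁴ + x⁶), the product of all factors after the first has coefficients 0,0,0,0,1,1,1,1,1,0,2 for degrees 0…10.
[x¹⁰] = 1·0 + 1·1 + 1·1 = 2.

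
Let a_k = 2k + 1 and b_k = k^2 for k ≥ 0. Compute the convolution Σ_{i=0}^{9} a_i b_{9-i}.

This is [x^9] in the product of the two ordinary generating functions.
Σ = 1·81 + 3·64 + 5·49 + 7·36 + 9·25 + 11·16 + 13·9 + 15·4 + 17·1 + 19·0 = 1365.

1365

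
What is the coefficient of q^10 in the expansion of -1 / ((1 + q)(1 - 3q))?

-44287

Partial fractions give a closed form: a_n = (-1/4)·(-1)^n + (-3/4)·3^n.
At n = 10: a_10 = -44287.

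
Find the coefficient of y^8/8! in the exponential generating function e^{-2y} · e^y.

The EGF product rule gives c_8 = Σ_{k_1+k_2=8} C(8; k_1,k_2) · ∏ g_i(k_i), where e^{-2y} gives (-2)^k; e^y gives (1)^k.
g_1(k) for k = 0…8: 1, -2, 4, -8, 16, -32, 64, -128, 256.
g_2(k) for k = 0…8: 1, 1, 1, 1, 1, 1, 1, 1, 1.
c_8 = Σ_k C(8,k)·g_1(k)·g_2(8−k) = 1·1·1 + 8·(-2)·1 + 28·4·1 + 56·(-8)·1 + 70·16·1 + 56·(-32)·1 + 28·64·1 + 8·(-128)·1 + 1·256·1 = 1 − 16 + 112 − 448 + 1120 − 1792 + 1792 − 1024 + 256 = 1.

1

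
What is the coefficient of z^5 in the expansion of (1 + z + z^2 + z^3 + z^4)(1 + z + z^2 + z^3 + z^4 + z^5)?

(1 + z + z^2 + z^3 + z^4) has coefficients 1,1,1,1,1 for degrees 0…4.
(1 + z + z^2 + z^3 + z^4 + z^5) has coefficients 1,1,1,1,1,1 for degrees 0…5.
[z^5] = 1·1 + 1·1 + 1·1 + 1·1 + 1·1 = 5.

5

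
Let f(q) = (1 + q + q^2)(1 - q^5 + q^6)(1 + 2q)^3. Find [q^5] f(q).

7

(1 + q + q^2) has coefficients 1,1,1 for degrees 0…2.
(1 - q^5 + q^6) has coefficients 1,0,0,0,0,-1 for degrees 0…5.
Finally multiplying by (1 + 2q)^3, the product of all factors after the first has coefficients 1,6,12,8,0,-1 for degrees 0…5.
[q^5] = 1·(-1) + 1·0 + 1·8 = 7.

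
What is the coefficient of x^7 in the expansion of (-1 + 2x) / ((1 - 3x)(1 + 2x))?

The denominator gives the recurrence a_n = a_(n−1) + 6a_(n−2) for n ≥ 2; the numerator fixes a_0 = -1, a_1 = 1.
Iterating: -1, 1, -5, 1, -29, -23, -197, -335, so a_7 = -335.

-335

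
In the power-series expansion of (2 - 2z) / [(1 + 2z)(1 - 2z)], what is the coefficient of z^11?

-2048

Partial fractions give a closed form: a_n = (3/2)·(-2)^n + (1/2)·2^n.
At n = 11: a_11 = -2048.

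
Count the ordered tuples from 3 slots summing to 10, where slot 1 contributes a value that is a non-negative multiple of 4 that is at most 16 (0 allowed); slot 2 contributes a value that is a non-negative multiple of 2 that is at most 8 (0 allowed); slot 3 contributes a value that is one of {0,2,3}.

The generating function for the choices is (1 + z^4 + z^8 + z^12 + z^16)·(1 + z^2 + z^4 + z^6 + z^8)·(1 + z^2 + z^3); the count is [z^10].
(1 + z^4 + z^8 + z^12 + z^16) has coefficients 1,0,0,0,1,0,0,0,1,0,0 for degrees 0…10.
(1 + z^2 + z^4 + z^6 + z^8) has coefficients 1,0,1,0,1,0,1,0,1,0,0 for degrees 0…10.
Finally multiplying by (1 + z^2 + z^3), the product of all factors after the first has coefficients 1,0,2,1,2,1,2,1,2,1,1 for degrees 0…10.
[z^10] = 1·1 + 1·2 + 1·2 = 5.

5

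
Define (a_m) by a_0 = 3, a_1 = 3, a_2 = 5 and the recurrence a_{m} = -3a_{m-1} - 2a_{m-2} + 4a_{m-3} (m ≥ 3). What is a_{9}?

1503

The ordinary generating function has denominator 1 + 3y + 2y^2 - 4y^3.
Iterating the recurrence: a_0,…,a_{9} = 3, 3, 5, -9, 29, -49, 53, 55, -467, 1503.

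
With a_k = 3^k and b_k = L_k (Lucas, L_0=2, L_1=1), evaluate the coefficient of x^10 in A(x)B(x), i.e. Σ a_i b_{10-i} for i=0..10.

177003

The convolution is the t^10 coefficient of A(t)B(t).
Σ = 1·123 + 3·76 + 9·47 + 27·29 + 81·18 + 243·11 + 729·7 + 2187·4 + 6561·3 + 19683·1 + 59049·2 = 177003.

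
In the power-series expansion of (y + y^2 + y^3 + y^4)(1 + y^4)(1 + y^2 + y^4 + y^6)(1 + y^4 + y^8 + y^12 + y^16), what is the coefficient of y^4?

(y + y^2 + y^3 + y^4) has coefficients 0,1,1,1,1 for degrees 0…4.
(1 + y^4) has coefficients 1,0,0,0,1 for degrees 0…4.
Multiplying by (1 + y^2 + y^4 + y^6) gives running coefficients 1,0,1,0,2 for degrees 0…4.
Finally multiplying by (1 + y^4 + y^8 + y^12 + y^16), the product of all factors after the first has coefficients 1,0,1,0,3 for degrees 0…4.
[y^4] = 1·0 + 1·1 + 1·0 + 1·1 = 2.

2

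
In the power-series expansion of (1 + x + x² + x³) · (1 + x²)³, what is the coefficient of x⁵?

(1 + x + x² + x³) has coefficients 1,1,1,1 for degrees 0…3.
(1 + x²)³ has coefficients 1,0,3,0,3,0 for degrees 0…5.
[x⁵] = 1·0 + 1·3 + 1·0 + 1·3 = 6.

6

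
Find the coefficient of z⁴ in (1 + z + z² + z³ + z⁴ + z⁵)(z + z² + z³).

(1 + z + z² + z³ + z⁴ + z⁵) has coefficients 1,1,1,1,1 for degrees 0…4.
(z + z² + z³) has coefficients 0,1,1,1,0 for degrees 0…4.
[z⁴] = 1·0 + 1·1 + 1·1 + 1·1 + 1·0 = 3.

3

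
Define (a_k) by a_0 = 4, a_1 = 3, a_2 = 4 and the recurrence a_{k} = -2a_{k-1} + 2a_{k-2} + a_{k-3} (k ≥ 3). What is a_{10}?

1159

The ordinary generating function has denominator 1 + 2q - 2q^2 - q^3.
Iterating the recurrence: a_0,…,a_{10} = 4, 3, 4, 2, 7, -6, 28, -61, 172, -438, 1159.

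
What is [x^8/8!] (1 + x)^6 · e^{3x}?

The EGF product rule gives c_8 = Σ_{k_1+k_2=8} C(8; k_1,k_2) · ∏ g_i(k_i), where (1+x)^6 gives the falling factorial (6)_k; e^{3x} gives (3)^k.
g_1(k) for k = 0…8: 1, 6, 30, 120, 360, 720, 720, 0, 0.
g_2(k) for k = 0…8: 1, 3, 9, 27, 81, 243, 729, 2187, 6561.
c_8 = Σ_k C(8,k)·g_1(k)·g_2(8−k) = 1·1·6561 + 8·6·2187 + 28·30·729 + 56·120·243 + 70·360·81 + 56·720·27 + 28·720·9 = 6561 + 104976 + 612360 + 1632960 + 2041200 + 1088640 + 181440 = 5668137.

5668137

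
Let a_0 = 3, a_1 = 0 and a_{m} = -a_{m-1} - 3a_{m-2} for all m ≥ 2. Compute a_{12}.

-2277

The ordinary generating function has denominator 1 + q + 3q^2.
Iterating the recurrence: a_0,…,a_{12} = 3, 0, -9, 9, 18, -45, -9, 144, -117, -315, 666, 279, -2277.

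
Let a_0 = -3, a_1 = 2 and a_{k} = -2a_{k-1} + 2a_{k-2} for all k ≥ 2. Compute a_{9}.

10272

The ordinary generating function has denominator 1 + 2q - 2q^2.
Iterating the recurrence: a_0,…,a_{9} = -3, 2, -10, 24, -68, 184, -504, 1376, -3760, 10272.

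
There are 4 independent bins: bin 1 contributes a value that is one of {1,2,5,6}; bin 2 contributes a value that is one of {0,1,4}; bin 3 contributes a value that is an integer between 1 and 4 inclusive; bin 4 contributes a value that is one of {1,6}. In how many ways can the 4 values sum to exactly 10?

The generating function for the choices is (x + x^2 + x^5 + x^6)·(1 + x + x^4)·(x + x^2 + x^3 + x^4)·(x + x^6); the count is [x^10].
(x + x^2 + x^5 + x^6) has coefficients 0,1,1,0,0,1,1 for degrees 0…6.
(1 + x + x^4) has coefficients 1,1,0,0,1,0,0,0,0,0,0 for degrees 0…10.
Multiplying by (x + x^2 + x^3 + x^4) gives running coefficients 0,1,2,2,2,2,1,1,1,0,0 for degrees 0…10.
Finally multiplying by (x + x^6), the product of all factors after the first has coefficients 0,0,1,2,2,2,2,2,3,3,2 for degrees 0…10.
[x^10] = 1·3 + 1·3 + 1·2 + 1·2 = 10.

10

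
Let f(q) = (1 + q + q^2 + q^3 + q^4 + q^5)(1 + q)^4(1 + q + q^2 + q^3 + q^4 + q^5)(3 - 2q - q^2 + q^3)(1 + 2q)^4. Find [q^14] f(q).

878

(1 + q + q^2 + q^3 + q^4 + q^5) has coefficients 1,1,1,1,1,1 for degrees 0…5.
(1 + q)^4 has coefficients 1,4,6,4,1,0,0,0,0,0,0,0,0,0,0 for degrees 0…14.
Multiplying by (1 + q + q^2 + q^3 + q^4 + q^5) gives running coefficients 1,5,11,15,16,16,15,11,5,1,0,0,0,0,0 for degrees 0…14.
Multiplying by (3 - 2q - q^2 + q^3) gives running coefficients 3,13,22,19,12,12,12,3,-6,-3,4,4,1,0,0 for degrees 0…14.
Finally multiplying by (1 + 2q)^4, the product of all factors after the first has coefficients 3,37,198,603,1156,1476,1356,1075,882,597,124,-180,-63,184,216 for degrees 0…14.
[q^14] = 1·216 + 1·184 + 1·(-63) + 1·(-180) + 1·124 + 1·597 = 878.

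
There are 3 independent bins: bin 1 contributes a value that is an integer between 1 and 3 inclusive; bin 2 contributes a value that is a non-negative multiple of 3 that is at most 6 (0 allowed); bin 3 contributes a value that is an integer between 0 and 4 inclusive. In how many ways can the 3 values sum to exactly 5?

5

The generating function for the choices is (q + q² + q³)·(1 + q³ + q⁶)·(1 + q + q² + q³ + q⁴); the count is [q⁵].
(q + q² + q³) has coefficients 0,1,1,1 for degrees 0…3.
(1 + q³ + q⁶) has coefficients 1,0,0,1,0,0 for degrees 0…5.
Finally multiplying by (1 + q + q² + q³ + q⁴), the product of all factors after the first has coefficients 1,1,1,2,2,1 for degrees 0…5.
[q⁵] = 1·2 + 1·2 + 1·1 = 5.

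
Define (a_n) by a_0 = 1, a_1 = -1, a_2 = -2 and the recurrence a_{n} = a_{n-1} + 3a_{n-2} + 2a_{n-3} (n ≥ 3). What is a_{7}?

-157

The ordinary generating function has denominator 1 - z - 3z^2 - 2z^3.
Iterating the recurrence: a_0,…,a_{7} = 1, -1, -2, -3, -11, -24, -63, -157.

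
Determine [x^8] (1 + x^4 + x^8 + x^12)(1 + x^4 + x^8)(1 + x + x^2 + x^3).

3

(1 + x^4 + x^8 + x^12) has coefficients 1,0,0,0,1,0,0,0,1 for degrees 0…8.
(1 + x^4 + x^8) has coefficients 1,0,0,0,1,0,0,0,1 for degrees 0…8.
Finally multiplying by (1 + x + x^2 + x^3), the product of all factors after the first has coefficients 1,1,1,1,1,1,1,1,1 for degrees 0…8.
[x^8] = 1·1 + 1·1 + 1·1 = 3.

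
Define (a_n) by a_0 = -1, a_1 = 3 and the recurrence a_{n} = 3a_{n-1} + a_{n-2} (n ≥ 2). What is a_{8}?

10592

The ordinary generating function has denominator 1 - 3y - y^2.
Iterating the recurrence: a_0,…,a_{8} = -1, 3, 8, 27, 89, 294, 971, 3207, 10592.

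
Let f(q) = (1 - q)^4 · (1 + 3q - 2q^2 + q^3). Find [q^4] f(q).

(1 - q)^4 has coefficients 1,-4,6,-4,1 for degrees 0…4.
(1 + 3q - 2q^2 + q^3) has coefficients 1,3,-2,1,0 for degrees 0…4.
[q^4] = 1·0 − 4·1 + 6·(-2) − 4·3 + 1·1 = -27.

-27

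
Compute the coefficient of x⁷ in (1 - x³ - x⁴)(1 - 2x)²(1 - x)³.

(1 - x³ - x⁴) has coefficients 1,0,0,-1,-1 for degrees 0…4.
(1 - 2x)² has coefficients 1,-4,4,0,0,0,0,0 for degrees 0…7.
Finally multiplying by (1 - x)³, the product of all factors after the first has coefficients 1,-7,19,-25,16,-4,0,0 for degrees 0…7.
[x⁷] = 1·0 − 1·16 − 1·(-25) = 9.

9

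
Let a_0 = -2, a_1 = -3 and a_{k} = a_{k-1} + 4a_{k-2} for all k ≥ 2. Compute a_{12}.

-118627

The ordinary generating function has denominator 1 - z - 4z^2.
Iterating the recurrence: a_0,…,a_{12} = -2, -3, -11, -23, -67, -159, -427, -1063, -2771, -7023, -18107, -46199, -118627.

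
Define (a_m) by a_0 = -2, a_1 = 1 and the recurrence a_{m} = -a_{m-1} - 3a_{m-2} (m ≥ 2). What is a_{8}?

113

The ordinary generating function has denominator 1 + x + 3x^2.
Iterating the recurrence: a_0,…,a_{8} = -2, 1, 5, -8, -7, 31, -10, -83, 113.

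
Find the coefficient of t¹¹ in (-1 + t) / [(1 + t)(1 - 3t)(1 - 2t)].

Partial fractions give a closed form: a_n = (-1/6)·(-1)^n + (-3/2)·3^n + (2/3)·2^n.
At n = 11: a_11 = -264355.

-264355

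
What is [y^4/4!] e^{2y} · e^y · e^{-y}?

The EGF product rule gives c_4 = Σ_{k_1+k_2+k_3=4} C(4; k_1,k_2,k_3) · ∏ g_i(k_i), where e^{2y} gives (2)^k; e^y gives (1)^k; e^{-y} gives (-1)^k.
g_1(k) for k = 0…4: 1, 2, 4, 8, 16.
g_2(k) for k = 0…4: 1, 1, 1, 1, 1.
g_3(k) for k = 0…4: 1, -1, 1, -1, 1.
First combine the last two factors: h(k) = Σ_j C(k,j)·g_2(j)·g_3(k−j) for k = 0…4: 1, 0, 0, 0, 0.
c_4 = Σ_k C(4,k)·g_1(k)·h(4−k) = 1·16·1 = 16.

16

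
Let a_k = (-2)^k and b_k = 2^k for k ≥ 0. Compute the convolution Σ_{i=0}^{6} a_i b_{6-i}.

Write out a_i and b_{6-i} for i = 0,…,6 and sum the products.
Σ = 1·64 − 2·32 + 4·16 − 8·8 + 16·4 − 32·2 + 64·1 = 64.

64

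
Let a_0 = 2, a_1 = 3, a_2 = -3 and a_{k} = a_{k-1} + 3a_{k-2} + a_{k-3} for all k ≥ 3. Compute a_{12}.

The ordinary generating function has denominator 1 - z - 3z^2 - z^3.
Iterating the recurrence: a_0,…,a_{12} = 2, 3, -3, 8, 2, 23, 37, 108, 242, 603, 1437, 3488, 8402.

8402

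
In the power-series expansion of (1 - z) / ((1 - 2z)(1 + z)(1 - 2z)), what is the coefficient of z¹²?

19570

The denominator gives the recurrence a_n = 3a_(n−1) − 4a_(n−3) for n ≥ 3; the numerator fixes a_0 = 1, a_1 = 2, a_2 = 6.
Iterating: 1, 2, 6, 14, 34, 78, 178, 398, 882, 1934, 4210, 9102, 19570, so a_12 = 19570.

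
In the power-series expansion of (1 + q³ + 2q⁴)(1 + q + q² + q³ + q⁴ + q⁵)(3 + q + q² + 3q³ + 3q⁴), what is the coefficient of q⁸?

(1 + q³ + 2q⁴) has coefficients 1,0,0,1,2 for degrees 0…4.
(1 + q + q² + q³ + q⁴ + q⁵) has coefficients 1,1,1,1,1,1,0,0,0 for degrees 0…8.
Finally multiplying by (3 + q + q² + 3q³ + 3q⁴), the product of all factors after the first has coefficients 3,4,5,8,11,11,8,7,6 for degrees 0…8.
[q⁸] = 1·6 + 1·11 + 2·11 = 39.

39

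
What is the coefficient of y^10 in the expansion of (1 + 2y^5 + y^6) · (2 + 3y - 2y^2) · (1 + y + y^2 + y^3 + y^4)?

5

(1 + 2y^5 + y^6) has coefficients 1,0,0,0,0,2,1 for degrees 0…6.
(2 + 3y - 2y^2) has coefficients 2,3,-2,0,0,0,0,0,0,0,0 for degrees 0…10.
Finally multiplying by (1 + y + y^2 + y^3 + y^4), the product of all factors after the first has coefficients 2,5,3,3,3,1,-2,0,0,0,0 for degrees 0…10.
[y^10] = 1·0 + 2·1 + 1·3 = 5.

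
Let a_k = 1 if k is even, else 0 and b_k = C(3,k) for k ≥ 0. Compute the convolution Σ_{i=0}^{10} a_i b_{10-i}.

The convolution is the t^10 coefficient of A(t)B(t).
Σ = 1·0 + 0·0 + 1·0 + 0·0 + 1·0 + 0·0 + 1·0 + 0·1 + 1·3 + 0·3 + 1·1 = 4.

4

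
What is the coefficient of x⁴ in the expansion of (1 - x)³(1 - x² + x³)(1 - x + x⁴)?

(1 - x)³ has coefficients 1,-3,3,-1 for degrees 0…3.
(1 - x² + x³) has coefficients 1,0,-1,1,0 for degrees 0…4.
Finally multiplying by (1 - x + x⁴), the product of all factors after the first has coefficients 1,-1,-1,2,0 for degrees 0…4.
[x⁴] = 1·0 − 3·2 + 3·(-1) − 1·(-1) = -8.

-8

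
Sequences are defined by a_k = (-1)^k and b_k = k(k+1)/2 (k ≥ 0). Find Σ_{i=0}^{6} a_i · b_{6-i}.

12

Write out a_i and b_{6-i} for i = 0,…,6 and sum the products.
Σ = 1·21 − 1·15 + 1·10 − 1·6 + 1·3 − 1·1 + 1·0 = 12.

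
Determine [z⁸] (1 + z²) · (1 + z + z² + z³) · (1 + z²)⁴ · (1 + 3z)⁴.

(1 + z²) has coefficients 1,0,1 for degrees 0…2.
(1 + z + z² + z³) has coefficients 1,1,1,1,0,0,0,0,0 for degrees 0…8.
Multiplying by (1 + z²)⁴ gives running coefficients 1,1,5,5,10,10,10,10,5 for degrees 0…8.
Finally multiplying by (1 + 3z)⁴, the product of all factors after the first has coefficients 1,13,71,227,529,1021,1615,2155,2555 for degrees 0…8.
[z⁸] = 1·2555 + 1·1615 = 4170.

4170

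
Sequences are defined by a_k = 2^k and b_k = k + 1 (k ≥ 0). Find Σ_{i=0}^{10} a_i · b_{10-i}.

4083

This is [x^10] in the product of the two ordinary generating functions.
Σ = 1·11 + 2·10 + 4·9 + 8·8 + 16·7 + 32·6 + 64·5 + 128·4 + 256·3 + 512·2 + 1024·1 = 4083.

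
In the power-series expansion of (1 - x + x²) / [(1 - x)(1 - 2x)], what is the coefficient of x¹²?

6143

The denominator gives the recurrence a_n = 3a_(n−1) − 2a_(n−2) for n ≥ 3; the numerator fixes a_0 = 1, a_1 = 2, a_2 = 5.
Iterating: 1, 2, 5, 11, 23, 47, 95, 191, 383, 767, 1535, 3071, 6143, so a_12 = 6143.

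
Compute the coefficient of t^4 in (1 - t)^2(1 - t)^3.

5

(1 - t)^2 has coefficients 1,-2,1 for degrees 0…2.
(1 - t)^3 has coefficients 1,-3,3,-1,0 for degrees 0…4.
[t^4] = 1·0 − 2·(-1) + 1·3 = 5.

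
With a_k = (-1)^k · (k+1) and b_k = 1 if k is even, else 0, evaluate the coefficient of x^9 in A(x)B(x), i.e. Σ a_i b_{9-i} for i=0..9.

The convolution is the t^9 coefficient of A(t)B(t).
Σ = 1·0 − 2·1 + 3·0 − 4·1 + 5·0 − 6·1 + 7·0 − 8·1 + 9·0 − 10·1 = -30.

-30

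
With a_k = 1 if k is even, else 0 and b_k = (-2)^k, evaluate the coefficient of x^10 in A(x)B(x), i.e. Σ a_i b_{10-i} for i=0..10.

Write out a_i and b_{10-i} for i = 0,…,10 and sum the products.
Σ = 1·1024 + 0·(-512) + 1·256 + 0·(-128) + 1·64 + 0·(-32) + 1·16 + 0·(-8) + 1·4 + 0·(-2) + 1·1 = 1365.

1365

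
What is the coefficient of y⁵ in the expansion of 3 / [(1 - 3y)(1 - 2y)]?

1995

Partial fractions give a closed form: a_n = (9)·3^n + (-6)·2^n.
At n = 5: a_5 = 1995.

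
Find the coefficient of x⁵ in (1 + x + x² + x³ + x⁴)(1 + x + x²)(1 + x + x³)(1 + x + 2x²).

(1 + x + x² + x³ + x⁴) has coefficients 1,1,1,1,1 for degrees 0…4.
(1 + x + x²) has coefficients 1,1,1,0,0,0 for degrees 0…5.
Multiplying by (1 + x + x³) gives running coefficients 1,2,2,2,1,1 for degrees 0…5.
Finally multiplying by (1 + x + 2x²), the product of all factors after the first has coefficients 1,3,6,8,7,6 for degrees 0…5.
[x⁵] = 1·6 + 1·7 + 1·8 + 1·6 + 1·3 = 30.

30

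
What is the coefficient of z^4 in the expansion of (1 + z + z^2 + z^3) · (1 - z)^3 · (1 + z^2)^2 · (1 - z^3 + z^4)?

(1 + z + z^2 + z^3) has coefficients 1,1,1,1 for degrees 0…3.
(1 - z)^3 has coefficients 1,-3,3,-1,0 for degrees 0…4.
Multiplying by (1 + z^2)^2 gives running coefficients 1,-3,5,-7,7 for degrees 0…4.
Finally multiplying by (1 - z^3 + z^4), the product of all factors after the first has coefficients 1,-3,5,-8,11 for degrees 0…4.
[z^4] = 1·11 + 1·(-8) + 1·5 + 1·(-3) = 5.

5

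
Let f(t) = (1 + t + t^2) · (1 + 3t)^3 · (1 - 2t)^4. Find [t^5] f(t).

(1 + t + t^2) has coefficients 1,1,1 for degrees 0…2.
(1 + 3t)^3 has coefficients 1,9,27,27,0,0 for degrees 0…5.
Finally multiplying by (1 - 2t)^4, the product of all factors after the first has coefficients 1,1,-21,-5,160,-72 for degrees 0…5.
[t^5] = 1·(-72) + 1·160 + 1·(-5) = 83.

83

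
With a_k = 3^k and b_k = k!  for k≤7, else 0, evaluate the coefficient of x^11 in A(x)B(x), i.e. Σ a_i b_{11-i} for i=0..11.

1038096

Write out a_i and b_{11-i} for i = 0,…,11 and sum the products.
Σ = 1·0 + 3·0 + 9·0 + 27·0 + 81·5040 + 243·720 + 729·120 + 2187·24 + 6561·6 + 19683·2 + 59049·1 + 177147·1 = 1038096.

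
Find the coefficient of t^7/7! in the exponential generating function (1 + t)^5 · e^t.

The EGF product rule gives c_7 = Σ_{k_1+k_2=7} C(7; k_1,k_2) · ∏ g_i(k_i), where (1+t)^5 gives the falling factorial (5)_k; e^t gives (1)^k.
g_1(k) for k = 0…7: 1, 5, 20, 60, 120, 120, 0, 0.
g_2(k) for k = 0…7: 1, 1, 1, 1, 1, 1, 1, 1.
c_7 = Σ_k C(7,k)·g_1(k)·g_2(7−k) = 1·1·1 + 7·5·1 + 21·20·1 + 35·60·1 + 35·120·1 + 21·120·1 = 1 + 35 + 420 + 2100 + 4200 + 2520 = 9276.

9276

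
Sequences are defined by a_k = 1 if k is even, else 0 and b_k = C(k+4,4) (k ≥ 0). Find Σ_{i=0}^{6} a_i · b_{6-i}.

Write out a_i and b_{6-i} for i = 0,…,6 and sum the products.
Σ = 1·210 + 0·126 + 1·70 + 0·35 + 1·15 + 0·5 + 1·1 = 296.

296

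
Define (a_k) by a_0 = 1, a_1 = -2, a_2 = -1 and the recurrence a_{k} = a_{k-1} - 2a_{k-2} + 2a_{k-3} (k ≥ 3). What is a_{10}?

-21

The ordinary generating function has denominator 1 - t + 2t^2 - 2t^3.
Iterating the recurrence: a_0,…,a_{10} = 1, -2, -1, 5, 3, -9, -5, 19, 11, -37, -21.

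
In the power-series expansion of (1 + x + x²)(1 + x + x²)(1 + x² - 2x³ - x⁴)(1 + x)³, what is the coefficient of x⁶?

-25

(1 + x + x²) has coefficients 1,1,1 for degrees 0…2.
(1 + x + x²) has coefficients 1,1,1,0,0,0,0 for degrees 0…6.
Multiplying by (1 + x² - 2x³ - x⁴) gives running coefficients 1,1,2,-1,-2,-3,-1 for degrees 0…6.
Finally multiplying by (1 + x)³, the product of all factors after the first has coefficients 1,4,8,9,2,-10,-17 for degrees 0…6.
[x⁶] = 1·(-17) + 1·(-10) + 1·2 = -25.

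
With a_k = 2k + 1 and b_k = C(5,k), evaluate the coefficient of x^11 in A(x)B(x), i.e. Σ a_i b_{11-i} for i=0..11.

576

Write out a_i and b_{11-i} for i = 0,…,11 and sum the products.
Σ = 1·0 + 3·0 + 5·0 + 7·0 + 9·0 + 11·0 + 13·1 + 15·5 + 17·10 + 19·10 + 21·5 + 23·1 = 576.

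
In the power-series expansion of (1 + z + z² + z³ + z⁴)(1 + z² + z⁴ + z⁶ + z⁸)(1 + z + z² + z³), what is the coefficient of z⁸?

10

(1 + z + z² + z³ + z⁴) has coefficients 1,1,1,1,1 for degrees 0…4.
(1 + z² + z⁴ + z⁶ + z⁸) has coefficients 1,0,1,0,1,0,1,0,1 for degrees 0…8.
Finally multiplying by (1 + z + z² + z³), the product of all factors after the first has coefficients 1,1,2,2,2,2,2,2,2 for degrees 0…8.
[z⁸] = 1·2 + 1·2 + 1·2 + 1·2 + 1·2 = 10.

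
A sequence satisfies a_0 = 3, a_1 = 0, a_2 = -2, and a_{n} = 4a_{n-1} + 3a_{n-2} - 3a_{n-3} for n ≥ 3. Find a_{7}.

-6941

The ordinary generating function has denominator 1 - 4y - 3y^2 + 3y^3.
Iterating the recurrence: a_0,…,a_{7} = 3, 0, -2, -17, -74, -341, -1535, -6941.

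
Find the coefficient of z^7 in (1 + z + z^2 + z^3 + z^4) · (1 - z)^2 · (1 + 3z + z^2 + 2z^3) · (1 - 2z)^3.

18

(1 + z + z^2 + z^3 + z^4) has coefficients 1,1,1,1,1 for degrees 0…4.
(1 - z)^2 has coefficients 1,-2,1,0,0,0,0,0 for degrees 0…7.
Multiplying by (1 + 3z + z^2 + 2z^3) gives running coefficients 1,1,-4,3,-3,2,0,0 for degrees 0…7.
Finally multiplying by (1 - 2z)^3, the product of all factors after the first has coefficients 1,-5,2,31,-77,88,-72,48 for degrees 0…7.
[z^7] = 1·48 + 1·(-72) + 1·88 + 1·(-77) + 1·31 = 18.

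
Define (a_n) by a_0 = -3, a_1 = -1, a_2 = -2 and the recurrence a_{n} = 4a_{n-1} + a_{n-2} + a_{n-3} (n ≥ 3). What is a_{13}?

The ordinary generating function has denominator 1 - 4z - z^2 - z^3.
Iterating the recurrence: a_0,…,a_{13} = -3, -1, -2, -12, -51, -218, -935, -4009, -17189, -73700, -315998, -1354881, -5809222, -24907767.

-24907767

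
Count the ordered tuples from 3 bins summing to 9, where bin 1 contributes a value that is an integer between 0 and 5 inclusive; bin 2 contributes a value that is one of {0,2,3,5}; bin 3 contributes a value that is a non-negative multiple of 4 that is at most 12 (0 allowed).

The generating function for the choices is (1 + q + q² + q³ + q⁴ + q⁵)·(1 + q² + q³ + q⁵)·(1 + q⁴ + q⁸ + q¹²); the count is [q⁹].
(1 + q + q² + q³ + q⁴ + q⁵) has coefficients 1,1,1,1,1,1 for degrees 0…5.
(1 + q² + q³ + q⁵) has coefficients 1,0,1,1,0,1,0,0,0,0 for degrees 0…9.
Finally multiplying by (1 + q⁴ + q⁸ + q¹²), the product of all factors after the first has coefficients 1,0,1,1,1,1,1,1,1,1 for degrees 0…9.
[q⁹] = 1·1 + 1·1 + 1·1 + 1·1 + 1·1 + 1·1 = 6.

6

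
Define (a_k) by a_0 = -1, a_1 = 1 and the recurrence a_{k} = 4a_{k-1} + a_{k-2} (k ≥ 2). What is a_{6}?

987

The ordinary generating function has denominator 1 - 4t - t^2.
Iterating the recurrence: a_0,…,a_{6} = -1, 1, 3, 13, 55, 233, 987.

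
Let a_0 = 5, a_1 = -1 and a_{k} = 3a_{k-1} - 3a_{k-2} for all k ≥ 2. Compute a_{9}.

The ordinary generating function has denominator 1 - 3x + 3x^2.
Iterating the recurrence: a_0,…,a_{9} = 5, -1, -18, -51, -99, -144, -135, 27, 486, 1377.

1377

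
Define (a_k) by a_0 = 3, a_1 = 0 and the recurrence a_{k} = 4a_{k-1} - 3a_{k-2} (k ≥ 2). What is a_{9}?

The ordinary generating function has denominator 1 - 4z + 3z^2.
Iterating the recurrence: a_0,…,a_{9} = 3, 0, -9, -36, -117, -360, -1089, -3276, -9837, -29520.

-29520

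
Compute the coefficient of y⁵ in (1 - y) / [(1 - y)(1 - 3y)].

243

The denominator gives the recurrence a_n = 4a_(n−1) − 3a_(n−2) for n ≥ 2; the numerator fixes a_0 = 1, a_1 = 3.
Iterating: 1, 3, 9, 27, 81, 243, so a_5 = 243.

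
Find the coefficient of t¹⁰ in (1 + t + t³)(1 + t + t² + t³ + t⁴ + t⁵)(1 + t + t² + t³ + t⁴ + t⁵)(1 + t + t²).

(1 + t + t³) has coefficients 1,1,0,1 for degrees 0…3.
(1 + t + t² + t³ + t⁴ + t⁵) has coefficients 1,1,1,1,1,1,0,0,0,0,0 for degrees 0…10.
Multiplying by (1 + t + t² + t³ + t⁴ + t⁵) gives running coefficients 1,2,3,4,5,6,5,4,3,2,1 for degrees 0…10.
Finally multiplying by (1 + t + t²), the product of all factors after the first has coefficients 1,3,6,9,12,15,16,15,12,9,6 for degrees 0…10.
[t¹⁰] = 1·6 + 1·9 + 1·15 = 30.

30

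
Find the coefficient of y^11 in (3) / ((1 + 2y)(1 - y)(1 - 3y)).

476658

Partial fractions give a closed form: a_n = (4/5)·(-2)^n + (-1/2)·1^n + (27/10)·3^n.
At n = 11: a_11 = 476658.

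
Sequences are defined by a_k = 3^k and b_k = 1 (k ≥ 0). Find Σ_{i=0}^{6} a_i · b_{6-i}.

Write out a_i and b_{6-i} for i = 0,…,6 and sum the products.
Σ = 1·1 + 3·1 + 9·1 + 27·1 + 81·1 + 243·1 + 729·1 = 1093.

1093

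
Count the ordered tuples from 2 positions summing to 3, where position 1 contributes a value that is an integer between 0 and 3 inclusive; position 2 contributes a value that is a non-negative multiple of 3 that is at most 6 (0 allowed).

The generating function for the choices is (1 + z + z² + z³)·(1 + z³ + z⁶); the count is [z³].
(1 + z + z² + z³) has coefficients 1,1,1,1 for degrees 0…3.
(1 + z³ + z⁶) has coefficients 1,0,0,1 for degrees 0…3.
[z³] = 1·1 + 1·0 + 1·0 + 1·1 = 2.

2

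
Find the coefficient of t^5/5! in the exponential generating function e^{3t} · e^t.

The EGF product rule gives c_5 = Σ_{k_1+k_2=5} C(5; k_1,k_2) · ∏ g_i(k_i), where e^{3t} gives (3)^k; e^t gives (1)^k.
g_1(k) for k = 0…5: 1, 3, 9, 27, 81, 243.
g_2(k) for k = 0…5: 1, 1, 1, 1, 1, 1.
c_5 = Σ_k C(5,k)·g_1(k)·g_2(5−k) = 1·1·1 + 5·3·1 + 10·9·1 + 10·27·1 + 5·81·1 + 1·243·1 = 1 + 15 + 90 + 270 + 405 + 243 = 1024.

1024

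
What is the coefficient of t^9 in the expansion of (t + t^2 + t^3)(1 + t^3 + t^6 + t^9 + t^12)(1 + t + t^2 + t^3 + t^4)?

5

(t + t^2 + t^3) has coefficients 0,1,1,1 for degrees 0…3.
(1 + t^3 + t^6 + t^9 + t^12) has coefficients 1,0,0,1,0,0,1,0,0,1 for degrees 0…9.
Finally multiplying by (1 + t + t^2 + t^3 + t^4), the product of all factors after the first has coefficients 1,1,1,2,2,1,2,2,1,2 for degrees 0…9.
[t^9] = 1·1 + 1·2 + 1·2 = 5.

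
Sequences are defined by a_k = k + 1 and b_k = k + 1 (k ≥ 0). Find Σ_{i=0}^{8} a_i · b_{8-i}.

165

The convolution is the x^8 coefficient of A(x)B(x).
Σ = 1·9 + 2·8 + 3·7 + 4·6 + 5·5 + 6·4 + 7·3 + 8·2 + 9·1 = 165.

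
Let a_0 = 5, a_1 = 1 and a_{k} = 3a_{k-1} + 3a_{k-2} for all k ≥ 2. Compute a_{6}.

3213

The ordinary generating function has denominator 1 - 3x - 3x^2.
Iterating the recurrence: a_0,…,a_{6} = 5, 1, 18, 57, 225, 846, 3213.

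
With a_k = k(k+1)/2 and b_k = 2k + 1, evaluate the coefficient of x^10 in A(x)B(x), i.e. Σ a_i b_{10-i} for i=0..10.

This is [x^10] in the product of the two ordinary generating functions.
Σ = 0·21 + 1·19 + 3·17 + 6·15 + 10·13 + 15·11 + 21·9 + 28·7 + 36·5 + 45·3 + 55·1 = 1210.

1210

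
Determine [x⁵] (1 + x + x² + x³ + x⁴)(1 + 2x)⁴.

80

(1 + x + x² + x³ + x⁴) has coefficients 1,1,1,1,1 for degrees 0…4.
(1 + 2x)⁴ has coefficients 1,8,24,32,16,0 for degrees 0…5.
[x⁵] = 1·0 + 1·16 + 1·32 + 1·24 + 1·8 = 80.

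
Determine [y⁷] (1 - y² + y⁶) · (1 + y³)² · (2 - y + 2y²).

(1 - y² + y⁶) has coefficients 1,0,-1,0,0,0,1 for degrees 0…6.
(1 + y³)² has coefficients 1,0,0,2,0,0,1,0 for degrees 0…7.
Finally multiplying by (2 - y + 2y²), the product of all factors after the first has coefficients 2,-1,2,4,-2,4,2,-1 for degrees 0…7.
[y⁷] = 1·(-1) − 1·4 + 1·(-1) = -6.

-6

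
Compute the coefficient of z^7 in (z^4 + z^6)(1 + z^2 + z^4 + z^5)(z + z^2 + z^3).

3

(z^4 + z^6) has coefficients 0,0,0,0,1,0,1 for degrees 0…6.
(1 + z^2 + z^4 + z^5) has coefficients 1,0,1,0,1,1,0,0 for degrees 0…7.
Finally multiplying by (z + z^2 + z^3), the product of all factors after the first has coefficients 0,1,1,2,1,2,2,2 for degrees 0…7.
[z^7] = 1·2 + 1·1 = 3.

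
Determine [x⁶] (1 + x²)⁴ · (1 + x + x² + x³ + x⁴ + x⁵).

14

(1 + x²)⁴ has coefficients 1,0,4,0,6,0,4 for degrees 0…6.
(1 + x + x² + x³ + x⁴ + x⁵) has coefficients 1,1,1,1,1,1,0 for degrees 0…6.
[x⁶] = 1·0 + 4·1 + 6·1 + 4·1 = 14.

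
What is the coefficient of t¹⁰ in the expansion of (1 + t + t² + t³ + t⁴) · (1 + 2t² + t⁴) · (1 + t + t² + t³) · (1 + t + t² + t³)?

26

(1 + t + t² + t³ + t⁴) has coefficients 1,1,1,1,1 for degrees 0…4.
(1 + 2t² + t⁴) has coefficients 1,0,2,0,1,0,0,0,0,0,0 for degrees 0…10.
Multiplying by (1 + t + t² + t³) gives running coefficients 1,1,3,3,3,3,1,1,0,0,0 for degrees 0…10.
Finally multiplying by (1 + t + t² + t³), the product of all factors after the first has coefficients 1,2,5,8,10,12,10,8,5,2,1 for degrees 0…10.
[t¹⁰] = 1·1 + 1·2 + 1·5 + 1·8 + 1·10 = 26.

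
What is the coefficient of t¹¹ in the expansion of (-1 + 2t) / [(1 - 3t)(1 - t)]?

-88574

Partial fractions give a closed form: a_n = (-1/2)·3^n + (-1/2)·1^n.
At n = 11: a_11 = -88574.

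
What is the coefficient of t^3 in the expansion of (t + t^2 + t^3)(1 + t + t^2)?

(t + t^2 + t^3) has coefficients 0,1,1,1 for degrees 0…3.
(1 + t + t^2) has coefficients 1,1,1,0 for degrees 0…3.
[t^3] = 1·1 + 1·1 + 1·1 = 3.

3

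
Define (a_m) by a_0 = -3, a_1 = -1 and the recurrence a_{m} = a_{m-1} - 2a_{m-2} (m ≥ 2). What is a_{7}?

23

The ordinary generating function has denominator 1 - x + 2x^2.
Iterating the recurrence: a_0,…,a_{7} = -3, -1, 5, 7, -3, -17, -11, 23.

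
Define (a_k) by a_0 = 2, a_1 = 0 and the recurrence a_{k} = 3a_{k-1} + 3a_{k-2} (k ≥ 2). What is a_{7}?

3888

The ordinary generating function has denominator 1 - 3z - 3z^2.
Iterating the recurrence: a_0,…,a_{7} = 2, 0, 6, 18, 72, 270, 1026, 3888.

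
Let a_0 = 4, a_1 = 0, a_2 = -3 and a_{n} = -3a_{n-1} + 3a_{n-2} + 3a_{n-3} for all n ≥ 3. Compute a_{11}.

585549

The ordinary generating function has denominator 1 + 3x - 3x^2 - 3x^3.
Iterating the recurrence: a_0,…,a_{11} = 4, 0, -3, 21, -72, 270, -963, 3483, -12528, 45144, -162567, 585549.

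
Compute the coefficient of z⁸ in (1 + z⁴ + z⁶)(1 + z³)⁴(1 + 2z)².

(1 + z⁴ + z⁶) has coefficients 1,0,0,0,1,0,1 for degrees 0…6.
(1 + z³)⁴ has coefficients 1,0,0,4,0,0,6,0,0 for degrees 0…8.
Finally multiplying by (1 + 2z)², the product of all factors after the first has coefficients 1,4,4,4,16,16,6,24,24 for degrees 0…8.
[z⁸] = 1·24 + 1·16 + 1·4 = 44.

44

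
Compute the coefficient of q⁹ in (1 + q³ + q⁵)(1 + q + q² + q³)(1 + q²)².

(1 + q³ + q⁵) has coefficients 1,0,0,1,0,1 for degrees 0…5.
(1 + q + q² + q³) has coefficients 1,1,1,1,0,0,0,0,0,0 for degrees 0…9.
Finally multiplying by (1 + q²)², the product of all factors after the first has coefficients 1,1,3,3,3,3,1,1,0,0 for degrees 0…9.
[q⁹] = 1·0 + 1·1 + 1·3 = 4.

4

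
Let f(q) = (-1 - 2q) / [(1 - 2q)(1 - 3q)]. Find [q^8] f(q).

The denominator gives the recurrence a_n = 5a_(n−1) − 6a_(n−2) for n ≥ 3; the numerator fixes a_0 = -1, a_1 = -7, a_2 = -29.
Iterating: -1, -7, -29, -103, -341, -1087, -3389, -10423, -31781, so a_8 = -31781.

-31781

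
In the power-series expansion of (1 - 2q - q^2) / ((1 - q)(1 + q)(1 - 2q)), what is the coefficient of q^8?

-84

Partial fractions give a closed form: a_n = (1)·1^n + (1/3)·(-1)^n + (-1/3)·2^n.
At n = 8: a_8 = -84.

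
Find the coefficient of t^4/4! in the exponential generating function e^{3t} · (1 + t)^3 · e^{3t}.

The EGF product rule gives c_4 = Σ_{k_1+k_2+k_3=4} C(4; k_1,k_2,k_3) · ∏ g_i(k_i), where e^{3t} gives (3)^k; (1+t)^3 gives the falling factorial (3)_k; e^{3t} gives (3)^k.
g_1(k) for k = 0…4: 1, 3, 9, 27, 81.
g_2(k) for k = 0…4: 1, 3, 6, 6, 0.
g_3(k) for k = 0…4: 1, 3, 9, 27, 81.
First combine the last two factors: h(k) = Σ_j C(k,j)·g_2(j)·g_3(k−j) for k = 0…4: 1, 6, 33, 168, 801.
c_4 = Σ_k C(4,k)·g_1(k)·h(4−k) = 1·1·801 + 4·3·168 + 6·9·33 + 4·27·6 + 1·81·1 = 801 + 2016 + 1782 + 648 + 81 = 5328.

5328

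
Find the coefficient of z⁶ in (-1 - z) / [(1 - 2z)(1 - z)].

Partial fractions give a closed form: a_n = (-3)·2^n + (2)·1^n.
At n = 6: a_6 = -190.

-190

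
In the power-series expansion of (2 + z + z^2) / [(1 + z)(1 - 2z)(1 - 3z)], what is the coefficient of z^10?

321015

Partial fractions give a closed form: a_n = (1/6)·(-1)^n + (-11/3)·2^n + (11/2)·3^n.
At n = 10: a_10 = 321015.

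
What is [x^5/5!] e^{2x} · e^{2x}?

1024

The EGF product rule gives c_5 = Σ_{k_1+k_2=5} C(5; k_1,k_2) · ∏ g_i(k_i), where e^{2x} gives (2)^k; e^{2x} gives (2)^k.
g_1(k) for k = 0…5: 1, 2, 4, 8, 16, 32.
g_2(k) for k = 0…5: 1, 2, 4, 8, 16, 32.
c_5 = Σ_k C(5,k)·g_1(k)·g_2(5−k) = 1·1·32 + 5·2·16 + 10·4·8 + 10·8·4 + 5·16·2 + 1·32·1 = 32 + 160 + 320 + 320 + 160 + 32 = 1024.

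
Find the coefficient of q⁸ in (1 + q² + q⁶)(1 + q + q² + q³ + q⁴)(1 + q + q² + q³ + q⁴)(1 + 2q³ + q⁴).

31

(1 + q² + q⁶) has coefficients 1,0,1,0,0,0,1 for degrees 0…6.
(1 + q + q² + q³ + q⁴) has coefficients 1,1,1,1,1,0,0,0,0 for degrees 0…8.
Multiplying by (1 + q + q² + q³ + q⁴) gives running coefficients 1,2,3,4,5,4,3,2,1 for degrees 0…8.
Finally multiplying by (1 + 2q³ + q⁴), the product of all factors after the first has coefficients 1,2,3,6,10,12,14,16,14 for degrees 0…8.
[q⁸] = 1·14 + 1·14 + 1·3 = 31.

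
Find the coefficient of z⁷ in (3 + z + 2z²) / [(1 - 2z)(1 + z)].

The denominator gives the recurrence a_n = a_(n−1) + 2a_(n−2) for n ≥ 3; the numerator fixes a_0 = 3, a_1 = 4, a_2 = 12.
Iterating: 3, 4, 12, 20, 44, 84, 172, 340, so a_7 = 340.

340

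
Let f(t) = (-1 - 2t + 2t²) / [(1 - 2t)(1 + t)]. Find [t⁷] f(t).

-129

The denominator gives the recurrence a_n = a_(n−1) + 2a_(n−2) for n ≥ 3; the numerator fixes a_0 = -1, a_1 = -3, a_2 = -3.
Iterating: -1, -3, -3, -9, -15, -33, -63, -129, so a_7 = -129.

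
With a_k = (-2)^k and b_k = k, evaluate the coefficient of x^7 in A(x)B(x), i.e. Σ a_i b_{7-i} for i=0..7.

31

This is [x^7] in the product of the two ordinary generating functions.
Σ = 1·7 − 2·6 + 4·5 − 8·4 + 16·3 − 32·2 + 64·1 − 128·0 = 31.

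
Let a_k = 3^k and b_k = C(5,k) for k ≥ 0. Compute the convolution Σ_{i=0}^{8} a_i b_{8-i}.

27648

This is [x^8] in the product of the two ordinary generating functions.
Σ = 1·0 + 3·0 + 9·0 + 27·1 + 81·5 + 243·10 + 729·10 + 2187·5 + 6561·1 = 27648.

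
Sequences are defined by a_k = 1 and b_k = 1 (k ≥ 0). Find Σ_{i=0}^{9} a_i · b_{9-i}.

10

The convolution is the x^9 coefficient of A(x)B(x).
Σ = 1·1 + 1·1 + 1·1 + 1·1 + 1·1 + 1·1 + 1·1 + 1·1 + 1·1 + 1·1 = 10.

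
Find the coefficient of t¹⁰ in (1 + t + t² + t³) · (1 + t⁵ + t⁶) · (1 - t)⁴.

(1 + t + t² + t³) has coefficients 1,1,1,1 for degrees 0…3.
(1 + t⁵ + t⁶) has coefficients 1,0,0,0,0,1,1,0,0,0,0 for degrees 0…10.
Finally multiplying by (1 - t)⁴, the product of all factors after the first has coefficients 1,-4,6,-4,1,1,-3,2,2,-3,1 for degrees 0…10.
[t¹⁰] = 1·1 + 1·(-3) + 1·2 + 1·2 = 2.

2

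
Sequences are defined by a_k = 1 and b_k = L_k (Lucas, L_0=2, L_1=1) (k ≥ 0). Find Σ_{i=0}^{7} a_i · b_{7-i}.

Write out a_i and b_{7-i} for i = 0,…,7 and sum the products.
Σ = 1·29 + 1·18 + 1·11 + 1·7 + 1·4 + 1·3 + 1·1 + 1·2 = 75.

75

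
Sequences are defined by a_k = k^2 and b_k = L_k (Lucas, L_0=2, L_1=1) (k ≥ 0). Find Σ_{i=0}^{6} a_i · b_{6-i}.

220

Write out a_i and b_{6-i} for i = 0,…,6 and sum the products.
Σ = 0·18 + 1·11 + 4·7 + 9·4 + 16·3 + 25·1 + 36·2 = 220.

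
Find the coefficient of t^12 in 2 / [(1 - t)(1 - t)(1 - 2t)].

32738

The denominator gives the recurrence a_n = 4a_(n−1) − 5a_(n−2) + 2a_(n−3) for n ≥ 3; the numerator fixes a_0 = 2, a_1 = 8, a_2 = 22.
Iterating: 2, 8, 22, 52, 114, 240, 494, 1004, 2026, 4072, 8166, 16356, 32738, so a_12 = 32738.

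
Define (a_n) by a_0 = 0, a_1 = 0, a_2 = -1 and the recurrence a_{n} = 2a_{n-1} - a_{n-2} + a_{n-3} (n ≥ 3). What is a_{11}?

-151

The ordinary generating function has denominator 1 - 2z + z^2 - z^3.
Iterating the recurrence: a_0,…,a_{11} = 0, 0, -1, -2, -3, -5, -9, -16, -28, -49, -86, -151.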